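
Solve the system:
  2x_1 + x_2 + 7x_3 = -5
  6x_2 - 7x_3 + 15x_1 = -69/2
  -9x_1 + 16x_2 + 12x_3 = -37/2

Row-reduce the augmented matrix:
R1 ← R1 / (2).
R2 ← R2 − 15·R1.
R3 ← R3 + 9·R1.
R2 ← R2 / (-3/2).
R1 ← R1 − 1/2·R2.
R3 ← R3 − 41/2·R2.
R3 ← R3 / (-2309/3).
R1 ← R1 + 49/3·R3.
R2 ← R2 − 119/3·R3.
Reading off the reduced rows gives x_1 = -3/2, x_2 = -2, x_3 = 0.

x_1 = -3/2, x_2 = -2, x_3 = 0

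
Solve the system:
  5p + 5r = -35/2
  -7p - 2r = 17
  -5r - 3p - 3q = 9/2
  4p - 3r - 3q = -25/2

p = -2, q = 3, r = -3/2

Row-reduce the augmented matrix:
R1 ← R1 / (5).
R2 ← R2 + 7·R1.
R3 ← R3 + 3·R1.
R4 ← R4 − 4·R1.
Swap R2 and R3.
R2 ← R2 / (-3).
R4 ← R4 + 3·R2.
R3 ← R3 / (5).
R1 ← R1 − 1·R3.
R2 ← R2 − 2/3·R3.
R4 ← R4 + 5·R3.
R4 reduces to 0 = 0, so the extra equation is consistent.
Reading off the reduced rows gives p = -2, q = 3, r = -3/2.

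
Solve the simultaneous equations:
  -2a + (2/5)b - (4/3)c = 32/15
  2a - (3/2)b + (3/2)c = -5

infinitely many solutions

Row-reduce:
R1 ← R1 / (-2).
R2 ← R2 − 2·R1.
R2 ← R2 / (-11/10).
R1 ← R1 + 1/5·R2.
Rank is 2 with 3 unknowns, leaving c free.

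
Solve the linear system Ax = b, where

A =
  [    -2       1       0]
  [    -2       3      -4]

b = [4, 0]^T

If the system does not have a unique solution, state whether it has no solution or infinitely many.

infinitely many solutions

Row-reduce:
R1 ← R1 / (-2).
R2 ← R2 + 2·R1.
R2 ← R2 / (2).
R1 ← R1 + 1/2·R2.
Rank is 2 with 3 unknowns, leaving x_3 free.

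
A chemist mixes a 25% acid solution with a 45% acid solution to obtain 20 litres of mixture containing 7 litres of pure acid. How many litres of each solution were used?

Let a = litres of solution A, b = litres of solution B.
  a + b = 20
  (1/4)a + (9/20)b = 7
From equation 1: a = 20 − b.
Substitute into equation 2 and solve: b = 10.
Then a = 10.

litres of solution A: 10, litres of solution B: 10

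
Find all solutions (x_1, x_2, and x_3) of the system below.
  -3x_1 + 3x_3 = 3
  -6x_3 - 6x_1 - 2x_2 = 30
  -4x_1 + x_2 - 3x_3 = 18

x_1 = -3, x_2 = 0, x_3 = -2

Row-reduce the augmented matrix:
R1 ← R1 / (-3).
R2 ← R2 + 6·R1.
R3 ← R3 + 4·R1.
R2 ← R2 / (-2).
R3 ← R3 − 1·R2.
R3 ← R3 / (-13).
R1 ← R1 + 1·R3.
R2 ← R2 − 6·R3.
Reading off the reduced rows gives x_1 = -3, x_2 = 0, x_3 = -2.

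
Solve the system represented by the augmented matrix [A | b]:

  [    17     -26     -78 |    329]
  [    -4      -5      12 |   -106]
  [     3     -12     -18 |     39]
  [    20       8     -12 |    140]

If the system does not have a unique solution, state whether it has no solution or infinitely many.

x_1 = 1, x_2 = 6, x_3 = -6

Row-reduce the augmented matrix:
R1 ← R1 / (17).
R2 ← R2 + 4·R1.
R3 ← R3 − 3·R1.
R4 ← R4 − 20·R1.
R2 ← R2 / (-189/17).
R1 ← R1 + 26/17·R2.
R3 ← R3 + 126/17·R2.
R4 ← R4 − 656/17·R2.
Swap R3 and R4.
R3 ← R3 / (404/7).
R1 ← R1 + 26/7·R3.
R2 ← R2 − 4/7·R3.
R4 reduces to 0 = 0, so the extra equation is consistent.
Reading off the reduced rows gives x_1 = 1, x_2 = 6, x_3 = -6.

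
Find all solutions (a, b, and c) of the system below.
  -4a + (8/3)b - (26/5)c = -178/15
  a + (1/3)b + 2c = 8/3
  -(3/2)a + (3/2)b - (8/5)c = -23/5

Row-reduce:
R1 ← R1 / (-4).
R2 ← R2 − 1·R1.
R3 ← R3 + 3/2·R1.
R1 ← R1 + 2/3·R2.
R3 ← R3 − 1/2·R2.
Rank is 2 with 3 unknowns, leaving c free.

infinitely many solutions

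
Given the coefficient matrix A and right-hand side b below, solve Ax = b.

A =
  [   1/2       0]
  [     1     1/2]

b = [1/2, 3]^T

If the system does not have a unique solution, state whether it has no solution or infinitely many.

From equation 2: x_1 = 3 − 1/2·x_2.
Substitute into equation 1 and solve: x_2 = 4.
Then x_1 = 1.

x_1 = 1, x_2 = 4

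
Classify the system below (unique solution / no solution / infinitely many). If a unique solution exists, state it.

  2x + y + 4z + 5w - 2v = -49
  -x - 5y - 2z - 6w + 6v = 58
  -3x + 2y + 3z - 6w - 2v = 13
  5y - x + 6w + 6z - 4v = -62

Row-reduce:
R1 ← R1 / (2).
R2 ← R2 + 1·R1.
R3 ← R3 + 3·R1.
R4 ← R4 + 1·R1.
R2 ← R2 / (-9/2).
R1 ← R1 − 1/2·R2.
R3 ← R3 − 7/2·R2.
R4 ← R4 − 11/2·R2.
R3 ← R3 / (9).
R1 ← R1 − 2·R3.
R4 ← R4 − 8·R3.
R4 ← R4 / (430/81).
R1 ← R1 − 193/81·R4.
R2 ← R2 − 7/9·R4.
R3 ← R3 + 11/81·R4.
Rank is 4 with 5 unknowns, leaving v free.

infinitely many solutions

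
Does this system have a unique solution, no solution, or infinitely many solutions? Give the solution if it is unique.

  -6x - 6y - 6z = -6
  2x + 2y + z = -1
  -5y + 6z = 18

Row-reduce the augmented matrix:
R1 ← R1 / (-6).
R2 ← R2 − 2·R1.
Swap R2 and R3.
R2 ← R2 / (-5).
R1 ← R1 − 1·R2.
R3 ← R3 / (-1).
R1 ← R1 − 11/5·R3.
R2 ← R2 + 6/5·R3.
Reading off the reduced rows gives x = -2, y = 0, z = 3.

x = -2, y = 0, z = 3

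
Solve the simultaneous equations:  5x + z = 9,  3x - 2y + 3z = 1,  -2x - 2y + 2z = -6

no solution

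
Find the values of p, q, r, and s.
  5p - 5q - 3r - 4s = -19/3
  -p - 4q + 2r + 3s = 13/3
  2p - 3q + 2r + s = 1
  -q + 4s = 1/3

p = -1, q = -1/3, r = 1, s = 0

Row-reduce the augmented matrix:
R1 ← R1 / (5).
R2 ← R2 + 1·R1.
R3 ← R3 − 2·R1.
R2 ← R2 / (-5).
R1 ← R1 + 1·R2.
R3 ← R3 + 1·R2.
R4 ← R4 + 1·R2.
R3 ← R3 / (73/25).
R1 ← R1 + 22/25·R3.
R2 ← R2 + 7/25·R3.
R4 ← R4 + 7/25·R3.
R4 ← R4 / (275/73).
R1 ← R1 + 43/73·R4.
R2 ← R2 + 17/73·R4.
R3 ← R3 − 54/73·R4.
Reading off the reduced rows gives p = -1, q = -1/3, r = 1, s = 0.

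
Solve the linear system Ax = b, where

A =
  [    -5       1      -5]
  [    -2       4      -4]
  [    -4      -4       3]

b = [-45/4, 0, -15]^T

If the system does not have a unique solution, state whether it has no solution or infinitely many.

x_1 = 5/2, x_2 = 5/4, x_3 = 0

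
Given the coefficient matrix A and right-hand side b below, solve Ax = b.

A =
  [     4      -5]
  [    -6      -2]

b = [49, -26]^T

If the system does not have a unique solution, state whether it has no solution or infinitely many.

x_1 = 6, x_2 = -5

Row-reduce the augmented matrix:
R1 ← R1 / (4).
R2 ← R2 + 6·R1.
R2 ← R2 / (-19/2).
R1 ← R1 + 5/4·R2.
Reading off the reduced rows gives x_1 = 6, x_2 = -5.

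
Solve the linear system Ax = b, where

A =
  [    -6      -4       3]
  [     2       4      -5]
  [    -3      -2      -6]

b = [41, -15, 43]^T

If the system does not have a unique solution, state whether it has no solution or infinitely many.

x_1 = -5, x_2 = -5, x_3 = -3

Row-reduce the augmented matrix:
R1 ← R1 / (-6).
R2 ← R2 − 2·R1.
R3 ← R3 + 3·R1.
R2 ← R2 / (8/3).
R1 ← R1 − 2/3·R2.
R3 ← R3 / (-15/2).
R1 ← R1 − 1/2·R3.
R2 ← R2 + 3/2·R3.
Reading off the reduced rows gives x_1 = -5, x_2 = -5, x_3 = -3.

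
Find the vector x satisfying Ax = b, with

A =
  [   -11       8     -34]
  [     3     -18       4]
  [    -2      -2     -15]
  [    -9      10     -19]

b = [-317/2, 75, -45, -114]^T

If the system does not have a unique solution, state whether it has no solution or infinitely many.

Row-reduce:
R1 ← R1 / (-11).
R2 ← R2 − 3·R1.
R3 ← R3 + 2·R1.
R4 ← R4 + 9·R1.
R2 ← R2 / (-174/11).
R1 ← R1 + 8/11·R2.
R3 ← R3 + 38/11·R2.
R4 ← R4 − 38/11·R2.
R3 ← R3 / (-23/3).
R1 ← R1 − 10/3·R3.
R2 ← R2 − 1/3·R3.
R4 ← R4 − 23/3·R3.
Row 4 reduces to 0 = -1/2, a contradiction. The system is inconsistent.

no solution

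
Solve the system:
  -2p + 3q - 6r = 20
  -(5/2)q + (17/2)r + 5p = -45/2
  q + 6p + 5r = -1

no solution

Row-reduce:
R1 ← R1 / (-2).
R2 ← R2 − 5·R1.
R3 ← R3 − 6·R1.
R2 ← R2 / (5).
R1 ← R1 + 3/2·R2.
R3 ← R3 − 10·R2.
Row 3 reduces to 0 = 4, a contradiction. The system is inconsistent.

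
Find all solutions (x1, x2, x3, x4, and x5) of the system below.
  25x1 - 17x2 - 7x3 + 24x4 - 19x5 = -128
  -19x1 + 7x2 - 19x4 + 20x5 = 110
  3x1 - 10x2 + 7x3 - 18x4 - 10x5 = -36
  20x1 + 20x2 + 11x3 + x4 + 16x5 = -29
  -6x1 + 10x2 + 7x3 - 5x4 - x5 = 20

no solution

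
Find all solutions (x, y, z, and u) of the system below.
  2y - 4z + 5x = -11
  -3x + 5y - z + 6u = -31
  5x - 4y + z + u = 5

infinitely many solutions

Row-reduce:
R1 ← R1 / (5).
R2 ← R2 + 3·R1.
R3 ← R3 − 5·R1.
R2 ← R2 / (31/5).
R1 ← R1 − 2/5·R2.
R3 ← R3 + 6·R2.
R3 ← R3 / (53/31).
R1 ← R1 + 18/31·R3.
R2 ← R2 + 17/31·R3.
Rank is 3 with 4 unknowns, leaving u free.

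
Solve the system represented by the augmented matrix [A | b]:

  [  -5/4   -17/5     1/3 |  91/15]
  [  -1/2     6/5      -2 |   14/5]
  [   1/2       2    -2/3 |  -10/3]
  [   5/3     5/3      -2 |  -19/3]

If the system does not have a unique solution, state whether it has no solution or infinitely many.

Row-reduce:
R1 ← R1 / (-5/4).
R2 ← R2 + 1/2·R1.
R3 ← R3 − 1/2·R1.
R4 ← R4 − 5/3·R1.
R2 ← R2 / (64/25).
R1 ← R1 − 68/25·R2.
R3 ← R3 − 16/25·R2.
R4 ← R4 + 43/15·R2.
Swap R3 and R4.
R3 ← R3 / (-71/18).
R1 ← R1 − 2·R3.
R2 ← R2 + 5/6·R3.
Row 4 reduces to 0 = -1, a contradiction. The system is inconsistent.

no solution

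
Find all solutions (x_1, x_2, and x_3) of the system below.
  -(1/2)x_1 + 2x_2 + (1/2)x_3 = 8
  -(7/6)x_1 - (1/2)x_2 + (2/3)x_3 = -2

infinitely many solutions

Row-reduce:
R1 ← R1 / (-1/2).
R2 ← R2 + 7/6·R1.
R2 ← R2 / (-31/6).
R1 ← R1 + 4·R2.
Rank is 2 with 3 unknowns, leaving x_3 free.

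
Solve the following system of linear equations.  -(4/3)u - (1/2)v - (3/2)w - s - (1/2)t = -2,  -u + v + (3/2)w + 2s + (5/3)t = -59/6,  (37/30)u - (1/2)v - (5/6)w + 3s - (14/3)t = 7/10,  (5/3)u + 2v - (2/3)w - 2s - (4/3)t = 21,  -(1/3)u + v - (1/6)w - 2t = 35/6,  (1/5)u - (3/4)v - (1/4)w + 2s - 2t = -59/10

no solution

Row-reduce:
R1 ← R1 / (-4/3).
R2 ← R2 + 1·R1.
R3 ← R3 − 37/30·R1.
R4 ← R4 − 5/3·R1.
R5 ← R5 + 1/3·R1.
R6 ← R6 − 1/5·R1.
R2 ← R2 / (11/8).
R1 ← R1 − 3/8·R2.
R3 ← R3 + 77/80·R2.
R4 ← R4 − 11/8·R2.
R5 ← R5 − 9/8·R2.
R6 ← R6 + 33/40·R2.
R3 ← R3 / (-23/60).
R1 ← R1 − 9/22·R3.
R2 ← R2 − 21/11·R3.
R4 ← R4 + 31/6·R3.
R5 ← R5 + 64/33·R3.
R6 ← R6 − 11/10·R3.
R4 ← R4 / (-1378/23).
R1 ← R1 − 1080/253·R4.
R2 ← R2 − 5546/253·R4.
R3 ← R3 + 240/23·R4.
R5 ← R5 + 5626/253·R4.
R6 ← R6 − 689/46·R4.
R5 ← R5 / (-14028/7579).
R1 ← R1 + 6535/7579·R5.
R2 ← R2 + 3622/22737·R5.
R3 ← R3 − 1146/689·R5.
R4 ← R4 + 1055/1378·R5.
Row 6 reduces to 0 = -1, a contradiction. The system is inconsistent.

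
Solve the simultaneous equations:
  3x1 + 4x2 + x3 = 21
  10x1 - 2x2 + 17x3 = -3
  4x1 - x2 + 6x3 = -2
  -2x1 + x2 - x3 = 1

Row-reduce:
R1 ← R1 / (3).
R2 ← R2 − 10·R1.
R3 ← R3 − 4·R1.
R4 ← R4 + 2·R1.
R2 ← R2 / (-46/3).
R1 ← R1 − 4/3·R2.
R3 ← R3 + 19/3·R2.
R4 ← R4 − 11/3·R2.
R3 ← R3 / (-45/46).
R1 ← R1 − 35/23·R3.
R2 ← R2 + 41/46·R3.
R4 ← R4 − 135/46·R3.
Row 4 reduces to 0 = -2, a contradiction. The system is inconsistent.

no solution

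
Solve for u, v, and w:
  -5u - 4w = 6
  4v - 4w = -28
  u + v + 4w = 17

u = -6, v = -1, w = 6

Row-reduce the augmented matrix:
R1 ← R1 / (-5).
R3 ← R3 − 1·R1.
R2 ← R2 / (4).
R3 ← R3 − 1·R2.
R3 ← R3 / (21/5).
R1 ← R1 − 4/5·R3.
R2 ← R2 + 1·R3.
Reading off the reduced rows gives u = -6, v = -1, w = 6.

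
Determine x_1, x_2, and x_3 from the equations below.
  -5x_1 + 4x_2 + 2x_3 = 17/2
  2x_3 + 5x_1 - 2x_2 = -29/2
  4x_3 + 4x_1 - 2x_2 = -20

Row-reduce the augmented matrix:
R1 ← R1 / (-5).
R2 ← R2 − 5·R1.
R3 ← R3 − 4·R1.
R2 ← R2 / (2).
R1 ← R1 + 4/5·R2.
R3 ← R3 − 6/5·R2.
R3 ← R3 / (16/5).
R1 ← R1 − 6/5·R3.
R2 ← R2 − 2·R3.
Reading off the reduced rows gives x_1 = -1/2, x_2 = 3, x_3 = -3.

x_1 = -1/2, x_2 = 3, x_3 = -3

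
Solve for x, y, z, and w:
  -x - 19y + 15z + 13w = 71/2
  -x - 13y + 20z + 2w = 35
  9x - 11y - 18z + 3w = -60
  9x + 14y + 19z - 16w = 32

Row-reduce the augmented matrix:
R1 ← R1 / (-1).
R2 ← R2 + 1·R1.
R3 ← R3 − 9·R1.
R4 ← R4 − 9·R1.
R2 ← R2 / (6).
R1 ← R1 − 19·R2.
R3 ← R3 + 182·R2.
R4 ← R4 + 157·R2.
R3 ← R3 / (806/3).
R1 ← R1 + 185/6·R3.
R2 ← R2 − 5/6·R3.
R4 ← R4 − 1709/6·R3.
R4 ← R4 / (63981/1612).
R1 ← R1 + 4333/1612·R4.
R2 ← R2 + 1887/1612·R4.
R3 ← R3 + 641/806·R4.
Reading off the reduced rows gives x = -1/2, y = 3/2, z = 5/2, w = 2.

x = -1/2, y = 3/2, z = 5/2, w = 2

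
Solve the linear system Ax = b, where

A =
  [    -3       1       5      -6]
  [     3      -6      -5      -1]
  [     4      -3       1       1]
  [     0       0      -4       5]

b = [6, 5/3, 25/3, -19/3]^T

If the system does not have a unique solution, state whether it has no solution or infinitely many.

Row-reduce the augmented matrix:
R1 ← R1 / (-3).
R2 ← R2 − 3·R1.
R3 ← R3 − 4·R1.
R2 ← R2 / (-5).
R1 ← R1 + 1/3·R2.
R3 ← R3 + 5/3·R2.
R3 ← R3 / (23/3).
R1 ← R1 + 5/3·R3.
R4 ← R4 + 4·R3.
R4 ← R4 / (59/23).
R1 ← R1 − 167/115·R4.
R2 ← R2 − 7/5·R4.
R3 ← R3 + 14/23·R4.
Reading off the reduced rows gives x_1 = 0, x_2 = -2, x_3 = 2, x_4 = 1/3.

x_1 = 0, x_2 = -2, x_3 = 2, x_4 = 1/3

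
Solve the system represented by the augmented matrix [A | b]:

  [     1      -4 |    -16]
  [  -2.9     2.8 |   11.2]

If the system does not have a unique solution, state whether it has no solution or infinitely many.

Row-reduce the augmented matrix:
R2 ← R2 + 29/10·R1.
R2 ← R2 / (-44/5).
R1 ← R1 + 4·R2.
Reading off the reduced rows gives x_1 = 0, x_2 = 4.

x_1 = 0, x_2 = 4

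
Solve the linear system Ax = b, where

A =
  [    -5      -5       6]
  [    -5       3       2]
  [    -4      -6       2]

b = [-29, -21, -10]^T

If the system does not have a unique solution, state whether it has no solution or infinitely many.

Row-reduce the augmented matrix:
R1 ← R1 / (-5).
R2 ← R2 + 5·R1.
R3 ← R3 + 4·R1.
R2 ← R2 / (8).
R1 ← R1 − 1·R2.
R3 ← R3 + 2·R2.
R3 ← R3 / (-19/5).
R1 ← R1 + 7/10·R3.
R2 ← R2 + 1/2·R3.
Reading off the reduced rows gives x_1 = 2, x_2 = -1, x_3 = -4.

x_1 = 2, x_2 = -1, x_3 = -4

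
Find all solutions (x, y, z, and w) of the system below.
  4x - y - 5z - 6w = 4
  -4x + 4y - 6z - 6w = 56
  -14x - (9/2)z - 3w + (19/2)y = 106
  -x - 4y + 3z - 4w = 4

infinitely many solutions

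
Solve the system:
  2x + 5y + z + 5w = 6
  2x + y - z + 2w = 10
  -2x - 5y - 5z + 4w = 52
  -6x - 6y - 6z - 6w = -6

x = 1, y = -5, z = -1, w = 6

Row-reduce the augmented matrix:
R1 ← R1 / (2).
R2 ← R2 − 2·R1.
R3 ← R3 + 2·R1.
R4 ← R4 + 6·R1.
R2 ← R2 / (-4).
R1 ← R1 − 5/2·R2.
R4 ← R4 − 9·R2.
R3 ← R3 / (-4).
R1 ← R1 + 3/4·R3.
R2 ← R2 − 1/2·R3.
R4 ← R4 + 15/2·R3.
R4 ← R4 / (-117/8).
R1 ← R1 + 17/16·R4.
R2 ← R2 − 15/8·R4.
R3 ← R3 + 9/4·R4.
Reading off the reduced rows gives x = 1, y = -5, z = -1, w = 6.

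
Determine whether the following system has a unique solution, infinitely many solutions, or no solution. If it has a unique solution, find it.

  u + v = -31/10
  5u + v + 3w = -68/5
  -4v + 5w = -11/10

Row-reduce the augmented matrix:
R2 ← R2 − 5·R1.
R2 ← R2 / (-4).
R1 ← R1 − 1·R2.
R3 ← R3 + 4·R2.
R3 ← R3 / (2).
R1 ← R1 − 3/4·R3.
R2 ← R2 + 3/4·R3.
Reading off the reduced rows gives u = -3/2, v = -8/5, w = -3/2.

u = -3/2, v = -8/5, w = -3/2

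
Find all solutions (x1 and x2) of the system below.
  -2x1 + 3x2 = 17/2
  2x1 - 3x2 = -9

Row-reduce:
R1 ← R1 / (-2).
R2 ← R2 − 2·R1.
Row 2 reduces to 0 = -1/2, a contradiction. The system is inconsistent.

no solution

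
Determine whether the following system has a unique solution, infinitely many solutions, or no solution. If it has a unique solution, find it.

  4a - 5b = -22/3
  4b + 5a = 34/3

a = 2/3, b = 2

Row-reduce the augmented matrix:
R1 ← R1 / (4).
R2 ← R2 − 5·R1.
R2 ← R2 / (41/4).
R1 ← R1 + 5/4·R2.
Reading off the reduced rows gives a = 2/3, b = 2.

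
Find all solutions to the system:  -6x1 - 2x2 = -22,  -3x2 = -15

x1 = 2, x2 = 5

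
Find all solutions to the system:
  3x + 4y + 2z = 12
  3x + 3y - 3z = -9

infinitely many solutions

Row-reduce:
R1 ← R1 / (3).
R2 ← R2 − 3·R1.
R2 ← R2 / (-1).
R1 ← R1 − 4/3·R2.
Rank is 2 with 3 unknowns, leaving z free.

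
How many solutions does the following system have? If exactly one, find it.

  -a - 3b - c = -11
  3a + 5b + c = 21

Row-reduce:
R1 ← R1 / (-1).
R2 ← R2 − 3·R1.
R2 ← R2 / (-4).
R1 ← R1 − 3·R2.
Rank is 2 with 3 unknowns, leaving c free.

infinitely many solutions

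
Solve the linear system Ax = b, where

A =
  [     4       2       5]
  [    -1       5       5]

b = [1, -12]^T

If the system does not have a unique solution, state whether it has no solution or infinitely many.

infinitely many solutions

Row-reduce:
R1 ← R1 / (4).
R2 ← R2 + 1·R1.
R2 ← R2 / (11/2).
R1 ← R1 − 1/2·R2.
Rank is 2 with 3 unknowns, leaving x_3 free.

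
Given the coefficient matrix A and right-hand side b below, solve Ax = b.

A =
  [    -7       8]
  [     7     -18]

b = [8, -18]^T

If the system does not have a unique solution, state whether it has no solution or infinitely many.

x_1 = 0, x_2 = 1

Row-reduce the augmented matrix:
R1 ← R1 / (-7).
R2 ← R2 − 7·R1.
R2 ← R2 / (-10).
R1 ← R1 + 8/7·R2.
Reading off the reduced rows gives x_1 = 0, x_2 = 1.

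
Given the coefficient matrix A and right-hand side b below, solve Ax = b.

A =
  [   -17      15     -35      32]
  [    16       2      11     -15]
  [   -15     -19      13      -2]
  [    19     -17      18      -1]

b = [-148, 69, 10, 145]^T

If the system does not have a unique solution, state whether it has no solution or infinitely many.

infinitely many solutions

Row-reduce:
R1 ← R1 / (-17).
R2 ← R2 − 16·R1.
R3 ← R3 + 15·R1.
R4 ← R4 − 19·R1.
R2 ← R2 / (274/17).
R1 ← R1 + 15/17·R2.
R3 ← R3 + 548/17·R2.
R4 ← R4 + 4/17·R2.
Swap R3 and R4.
R3 ← R3 / (-2937/137).
R1 ← R1 − 235/274·R3.
R2 ← R2 + 373/274·R3.
Rank is 3 with 4 unknowns, leaving x_4 free.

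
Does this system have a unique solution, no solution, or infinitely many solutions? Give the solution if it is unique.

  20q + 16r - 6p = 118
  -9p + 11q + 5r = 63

infinitely many solutions

Row-reduce:
R1 ← R1 / (-6).
R2 ← R2 + 9·R1.
R2 ← R2 / (-19).
R1 ← R1 + 10/3·R2.
Rank is 2 with 3 unknowns, leaving r free.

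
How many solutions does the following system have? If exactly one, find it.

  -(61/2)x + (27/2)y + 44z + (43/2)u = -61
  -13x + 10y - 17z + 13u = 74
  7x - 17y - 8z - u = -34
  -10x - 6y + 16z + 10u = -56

infinitely many solutions

Row-reduce:
R1 ← R1 / (-61/2).
R2 ← R2 + 13·R1.
R3 ← R3 − 7·R1.
R4 ← R4 + 10·R1.
R2 ← R2 / (259/61).
R1 ← R1 + 27/61·R2.
R3 ← R3 + 848/61·R2.
R4 ← R4 + 636/61·R2.
R3 ← R3 / (-29776/259).
R1 ← R1 + 1339/259·R3.
R2 ← R2 + 2181/259·R3.
R4 ← R4 + 22332/259·R3.
Rank is 3 with 4 unknowns, leaving u free.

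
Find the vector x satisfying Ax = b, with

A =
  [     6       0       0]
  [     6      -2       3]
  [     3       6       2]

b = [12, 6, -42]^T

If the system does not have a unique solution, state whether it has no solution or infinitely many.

Row-reduce the augmented matrix:
R1 ← R1 / (6).
R2 ← R2 − 6·R1.
R3 ← R3 − 3·R1.
R2 ← R2 / (-2).
R3 ← R3 − 6·R2.
R3 ← R3 / (11).
R2 ← R2 + 3/2·R3.
Reading off the reduced rows gives x_1 = 2, x_2 = -6, x_3 = -6.

x_1 = 2, x_2 = -6, x_3 = -6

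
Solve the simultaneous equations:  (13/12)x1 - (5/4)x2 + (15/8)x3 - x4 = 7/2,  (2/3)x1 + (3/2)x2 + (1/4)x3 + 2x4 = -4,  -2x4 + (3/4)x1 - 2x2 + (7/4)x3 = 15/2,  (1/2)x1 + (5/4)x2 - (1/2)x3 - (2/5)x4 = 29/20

no solution

Row-reduce:
R1 ← R1 / (13/12).
R2 ← R2 − 2/3·R1.
R3 ← R3 − 3/4·R1.
R4 ← R4 − 1/2·R1.
R2 ← R2 / (59/26).
R1 ← R1 + 15/13·R2.
R3 ← R3 + 59/52·R2.
R4 ← R4 − 95/52·R2.
Swap R3 and R4.
R3 ← R3 / (-301/472).
R1 ← R1 − 75/59·R3.
R2 ← R2 + 47/118·R3.
Row 4 reduces to 0 = 2, a contradiction. The system is inconsistent.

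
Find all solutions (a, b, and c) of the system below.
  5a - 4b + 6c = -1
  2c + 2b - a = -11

infinitely many solutions

Row-reduce:
R1 ← R1 / (5).
R2 ← R2 + 1·R1.
R2 ← R2 / (6/5).
R1 ← R1 + 4/5·R2.
Rank is 2 with 3 unknowns, leaving c free.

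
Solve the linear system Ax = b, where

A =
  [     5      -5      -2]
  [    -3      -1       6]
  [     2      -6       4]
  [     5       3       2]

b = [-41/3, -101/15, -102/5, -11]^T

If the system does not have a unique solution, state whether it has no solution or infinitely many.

x_1 = -11/5, x_2 = 4/3, x_3 = -2

Row-reduce the augmented matrix:
R1 ← R1 / (5).
R2 ← R2 + 3·R1.
R3 ← R3 − 2·R1.
R4 ← R4 − 5·R1.
R2 ← R2 / (-4).
R1 ← R1 + 1·R2.
R3 ← R3 + 4·R2.
R4 ← R4 − 8·R2.
Swap R3 and R4.
R3 ← R3 / (68/5).
R1 ← R1 + 8/5·R3.
R2 ← R2 + 6/5·R3.
R4 reduces to 0 = 0, so the extra equation is consistent.
Reading off the reduced rows gives x_1 = -11/5, x_2 = 4/3, x_3 = -2.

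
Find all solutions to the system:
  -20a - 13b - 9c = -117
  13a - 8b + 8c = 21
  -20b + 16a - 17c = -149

a = 1, b = 4, c = 5

Row-reduce the augmented matrix:
R1 ← R1 / (-20).
R2 ← R2 − 13·R1.
R3 ← R3 − 16·R1.
R2 ← R2 / (-329/20).
R1 ← R1 − 13/20·R2.
R3 ← R3 + 152/5·R2.
R3 ← R3 / (-9269/329).
R1 ← R1 − 176/329·R3.
R2 ← R2 + 43/329·R3.
Reading off the reduced rows gives a = 1, b = 4, c = 5.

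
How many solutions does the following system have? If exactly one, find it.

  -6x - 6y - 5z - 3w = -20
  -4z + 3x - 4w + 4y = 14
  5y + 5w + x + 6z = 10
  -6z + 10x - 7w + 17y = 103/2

Row-reduce:
R1 ← R1 / (-6).
R2 ← R2 − 3·R1.
R3 ← R3 − 1·R1.
R4 ← R4 − 10·R1.
R1 ← R1 − 1·R2.
R3 ← R3 − 4·R2.
R4 ← R4 − 7·R2.
R3 ← R3 / (187/6).
R1 ← R1 − 22/3·R3.
R2 ← R2 + 13/2·R3.
R4 ← R4 − 187/6·R3.
Row 4 reduces to 0 = -1/2, a contradiction. The system is inconsistent.

no solution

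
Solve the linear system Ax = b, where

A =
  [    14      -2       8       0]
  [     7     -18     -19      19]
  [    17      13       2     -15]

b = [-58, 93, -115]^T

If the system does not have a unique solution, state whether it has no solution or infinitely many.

Row-reduce:
R1 ← R1 / (14).
R2 ← R2 − 7·R1.
R3 ← R3 − 17·R1.
R2 ← R2 / (-17).
R1 ← R1 + 1/7·R2.
R3 ← R3 − 108/7·R2.
R3 ← R3 / (-486/17).
R1 ← R1 − 13/17·R3.
R2 ← R2 − 23/17·R3.
Rank is 3 with 4 unknowns, leaving x_4 free.

infinitely many solutions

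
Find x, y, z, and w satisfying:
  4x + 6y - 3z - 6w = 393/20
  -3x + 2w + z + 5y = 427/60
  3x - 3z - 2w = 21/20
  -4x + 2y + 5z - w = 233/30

x = 8/5, y = 7/3, z = 7/4, w = -3/4

Row-reduce the augmented matrix:
R1 ← R1 / (4).
R2 ← R2 + 3·R1.
R3 ← R3 − 3·R1.
R4 ← R4 + 4·R1.
R2 ← R2 / (19/2).
R1 ← R1 − 3/2·R2.
R3 ← R3 + 9/2·R2.
R4 ← R4 − 8·R2.
R3 ← R3 / (-51/38).
R1 ← R1 + 21/38·R3.
R2 ← R2 + 5/38·R3.
R4 ← R4 − 58/19·R3.
R4 ← R4 / (-97/51).
R1 ← R1 + 28/17·R4.
R2 ← R2 + 20/51·R4.
R3 ← R3 + 50/51·R4.
Reading off the reduced rows gives x = 8/5, y = 7/3, z = 7/4, w = -3/4.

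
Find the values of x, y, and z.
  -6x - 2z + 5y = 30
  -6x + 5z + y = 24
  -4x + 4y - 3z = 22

Row-reduce the augmented matrix:
R1 ← R1 / (-6).
R2 ← R2 + 6·R1.
R3 ← R3 + 4·R1.
R2 ← R2 / (-4).
R1 ← R1 + 5/6·R2.
R3 ← R3 − 2/3·R2.
R3 ← R3 / (-1/2).
R1 ← R1 + 9/8·R3.
R2 ← R2 + 7/4·R3.
Reading off the reduced rows gives x = -6, y = -2, z = -2.

x = -6, y = -2, z = -2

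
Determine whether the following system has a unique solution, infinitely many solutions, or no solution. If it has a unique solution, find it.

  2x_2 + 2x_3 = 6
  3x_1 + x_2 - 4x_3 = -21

infinitely many solutions

Row-reduce:
Swap R1 and R2.
R1 ← R1 / (3).
R2 ← R2 / (2).
R1 ← R1 − 1/3·R2.
Rank is 2 with 3 unknowns, leaving x_3 free.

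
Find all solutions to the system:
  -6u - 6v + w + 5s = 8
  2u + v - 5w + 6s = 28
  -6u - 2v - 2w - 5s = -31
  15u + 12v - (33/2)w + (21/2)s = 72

infinitely many solutions

Row-reduce:
R1 ← R1 / (-6).
R2 ← R2 − 2·R1.
R3 ← R3 + 6·R1.
R4 ← R4 − 15·R1.
R2 ← R2 / (-1).
R1 ← R1 − 1·R2.
R3 ← R3 − 4·R2.
R4 ← R4 + 3·R2.
R3 ← R3 / (-65/3).
R1 ← R1 + 29/6·R3.
R2 ← R2 − 14/3·R3.
Rank is 3 with 4 unknowns, leaving s free.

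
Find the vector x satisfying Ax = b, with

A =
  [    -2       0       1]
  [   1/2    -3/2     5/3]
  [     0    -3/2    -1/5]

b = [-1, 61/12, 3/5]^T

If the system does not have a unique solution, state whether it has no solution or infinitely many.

x_1 = 3/2, x_2 = -2/3, x_3 = 2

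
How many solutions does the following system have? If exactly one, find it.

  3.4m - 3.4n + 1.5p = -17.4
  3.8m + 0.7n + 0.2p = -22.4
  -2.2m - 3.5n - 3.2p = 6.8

Row-reduce the augmented matrix:
R1 ← R1 / (17/5).
R2 ← R2 − 19/5·R1.
R3 ← R3 + 11/5·R1.
R2 ← R2 / (9/2).
R1 ← R1 + 1·R2.
R3 ← R3 + 57/10·R2.
R3 ← R3 / (-5227/1275).
R1 ← R1 − 173/1530·R3.
R2 ← R2 + 251/765·R3.
Reading off the reduced rows gives m = -6, n = 0, p = 2.

m = -6, n = 0, p = 2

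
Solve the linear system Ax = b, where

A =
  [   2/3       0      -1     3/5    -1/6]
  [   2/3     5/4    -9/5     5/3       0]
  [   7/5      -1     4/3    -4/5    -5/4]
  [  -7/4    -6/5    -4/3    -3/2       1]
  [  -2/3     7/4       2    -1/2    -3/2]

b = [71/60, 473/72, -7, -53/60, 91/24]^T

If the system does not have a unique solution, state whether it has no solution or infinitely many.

x_1 = -3, x_2 = 3/2, x_3 = -5/4, x_4 = 8/3, x_5 = -2

Row-reduce the augmented matrix:
R1 ← R1 / (2/3).
R2 ← R2 − 2/3·R1.
R3 ← R3 − 7/5·R1.
R4 ← R4 + 7/4·R1.
R5 ← R5 + 2/3·R1.
R2 ← R2 / (5/4).
R3 ← R3 + 1·R2.
R4 ← R4 + 6/5·R2.
R5 ← R5 − 7/4·R2.
R3 ← R3 / (419/150).
R1 ← R1 + 3/2·R3.
R2 ← R2 + 16/25·R3.
R4 ← R4 + 14179/3000·R3.
R5 ← R5 − 53/25·R3.
R4 ← R4 / (-296239/314250).
R1 ← R1 − 528/2095·R4.
R2 ← R2 − 18128/31425·R4.
R3 ← R3 + 181/419·R4.
R5 ← R5 + 30013/62850·R4.
R5 ← R5 / (-14603573/14219472).
R1 ← R1 + 966145/1184956·R5.
R2 ← R2 + 116720/296239·R5.
R3 ← R3 + 26325/2369912·R5.
R4 ← R4 − 1444805/2369912·R5.
Reading off the reduced rows gives x_1 = -3, x_2 = 3/2, x_3 = -5/4, x_4 = 8/3, x_5 = -2.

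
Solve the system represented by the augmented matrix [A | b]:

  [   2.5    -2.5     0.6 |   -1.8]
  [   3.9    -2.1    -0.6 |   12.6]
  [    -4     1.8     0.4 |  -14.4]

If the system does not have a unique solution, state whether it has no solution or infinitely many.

x_1 = 6, x_2 = 6, x_3 = -3

Row-reduce the augmented matrix:
R1 ← R1 / (5/2).
R2 ← R2 − 39/10·R1.
R3 ← R3 + 4·R1.
R2 ← R2 / (9/5).
R1 ← R1 + 1·R2.
R3 ← R3 + 11/5·R2.
R3 ← R3 / (-194/375).
R1 ← R1 + 46/75·R3.
R2 ← R2 + 64/75·R3.
Reading off the reduced rows gives x_1 = 6, x_2 = 6, x_3 = -3.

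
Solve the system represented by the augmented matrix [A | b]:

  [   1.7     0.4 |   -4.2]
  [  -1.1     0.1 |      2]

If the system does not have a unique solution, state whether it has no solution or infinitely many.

x_1 = -2, x_2 = -2

Row-reduce the augmented matrix:
R1 ← R1 / (17/10).
R2 ← R2 + 11/10·R1.
R2 ← R2 / (61/170).
R1 ← R1 − 4/17·R2.
Reading off the reduced rows gives x_1 = -2, x_2 = -2.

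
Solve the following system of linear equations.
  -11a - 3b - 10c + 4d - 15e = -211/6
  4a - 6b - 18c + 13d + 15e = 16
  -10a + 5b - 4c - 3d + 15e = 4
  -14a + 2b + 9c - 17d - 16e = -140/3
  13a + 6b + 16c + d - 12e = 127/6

a = 1/2, b = 1/3, c = 5/3, d = 2, e = 4/3

Row-reduce the augmented matrix:
R1 ← R1 / (-11).
R2 ← R2 − 4·R1.
R3 ← R3 + 10·R1.
R4 ← R4 + 14·R1.
R5 ← R5 − 13·R1.
R2 ← R2 / (-78/11).
R1 ← R1 − 3/11·R2.
R3 ← R3 − 85/11·R2.
R4 ← R4 − 64/11·R2.
R5 ← R5 − 27/11·R2.
R3 ← R3 / (-721/39).
R1 ← R1 − 1/13·R3.
R2 ← R2 − 119/39·R3.
R4 ← R4 − 155/39·R3.
R5 ← R5 + 43/13·R3.
R4 ← R4 / (-11927/1442).
R1 ← R1 − 166/721·R4.
R2 ← R2 + 55/103·R4.
R3 ← R3 + 711/1442·R4.
R5 ← R5 − 6561/721·R4.
R5 ← R5 / (-144996/11927).
R1 ← R1 − 28993/11927·R5.
R2 ← R2 − 45920/11927·R5.
R3 ← R3 + 38919/11927·R5.
R4 ← R4 + 27853/11927·R5.
Reading off the reduced rows gives a = 1/2, b = 1/3, c = 5/3, d = 2, e = 4/3.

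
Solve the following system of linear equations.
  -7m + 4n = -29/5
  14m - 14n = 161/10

m = 2/5, n = -3/4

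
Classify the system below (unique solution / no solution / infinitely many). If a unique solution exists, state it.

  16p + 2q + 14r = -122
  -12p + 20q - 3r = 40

Row-reduce:
R1 ← R1 / (16).
R2 ← R2 + 12·R1.
R2 ← R2 / (43/2).
R1 ← R1 − 1/8·R2.
Rank is 2 with 3 unknowns, leaving r free.

infinitely many solutions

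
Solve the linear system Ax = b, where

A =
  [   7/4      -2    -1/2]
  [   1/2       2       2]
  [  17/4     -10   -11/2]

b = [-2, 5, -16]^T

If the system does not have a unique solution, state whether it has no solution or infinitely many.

infinitely many solutions

Row-reduce:
R1 ← R1 / (7/4).
R2 ← R2 − 1/2·R1.
R3 ← R3 − 17/4·R1.
R2 ← R2 / (18/7).
R1 ← R1 + 8/7·R2.
R3 ← R3 + 36/7·R2.
Rank is 2 with 3 unknowns, leaving x_3 free.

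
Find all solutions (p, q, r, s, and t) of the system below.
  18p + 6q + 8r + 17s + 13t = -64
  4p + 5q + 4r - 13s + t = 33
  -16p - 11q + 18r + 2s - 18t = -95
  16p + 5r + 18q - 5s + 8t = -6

Row-reduce:
R1 ← R1 / (18).
R2 ← R2 − 4·R1.
R3 ← R3 + 16·R1.
R4 ← R4 − 16·R1.
R2 ← R2 / (11/3).
R1 ← R1 − 1/3·R2.
R3 ← R3 + 17/3·R2.
R4 ← R4 − 38/3·R2.
R3 ← R3 / (314/11).
R1 ← R1 − 8/33·R3.
R2 ← R2 − 20/33·R3.
R4 ← R4 + 323/33·R3.
R4 ← R4 / (10935/314).
R1 ← R1 − 799/314·R4.
R2 ← R2 + 689/157·R4.
R3 ← R3 + 97/314·R4.
Rank is 4 with 5 unknowns, leaving t free.

infinitely many solutions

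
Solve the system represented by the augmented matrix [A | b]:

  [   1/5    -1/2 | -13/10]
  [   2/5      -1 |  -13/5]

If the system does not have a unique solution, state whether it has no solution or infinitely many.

infinitely many solutions

Row-reduce:
R1 ← R1 / (1/5).
R2 ← R2 − 2/5·R1.
Rank is 1 with 2 unknowns, leaving x_2 free.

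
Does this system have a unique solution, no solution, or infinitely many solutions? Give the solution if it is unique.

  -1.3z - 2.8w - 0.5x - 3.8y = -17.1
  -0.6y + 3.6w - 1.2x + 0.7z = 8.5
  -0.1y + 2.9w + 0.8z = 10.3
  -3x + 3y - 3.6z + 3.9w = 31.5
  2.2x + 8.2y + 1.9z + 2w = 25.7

x = 4, y = 2, z = -5, w = 5

Row-reduce the augmented matrix:
R1 ← R1 / (-1/2).
R2 ← R2 + 6/5·R1.
R4 ← R4 + 3·R1.
R5 ← R5 − 11/5·R1.
R2 ← R2 / (213/25).
R1 ← R1 − 38/5·R2.
R3 ← R3 + 1/10·R2.
R4 ← R4 − 129/5·R2.
R5 ← R5 + 213/25·R2.
R3 ← R3 / (3599/4260).
R1 ← R1 + 172/213·R3.
R2 ← R2 − 191/426·R3.
R4 ← R4 + 5231/710·R3.
R4 ← R4 / (568491/35990).
R1 ← R1 + 2584/3599·R4.
R2 ← R2 + 1411/3599·R4.
R3 ← R3 − 12870/3599·R4.
R5 reduces to 0 = 0, so the extra equation is consistent.
Reading off the reduced rows gives x = 4, y = 2, z = -5, w = 5.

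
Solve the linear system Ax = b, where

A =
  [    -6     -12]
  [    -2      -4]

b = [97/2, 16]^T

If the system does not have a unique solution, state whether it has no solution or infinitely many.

no solution

Row-reduce:
R1 ← R1 / (-6).
R2 ← R2 + 2·R1.
Row 2 reduces to 0 = -1/6, a contradiction. The system is inconsistent.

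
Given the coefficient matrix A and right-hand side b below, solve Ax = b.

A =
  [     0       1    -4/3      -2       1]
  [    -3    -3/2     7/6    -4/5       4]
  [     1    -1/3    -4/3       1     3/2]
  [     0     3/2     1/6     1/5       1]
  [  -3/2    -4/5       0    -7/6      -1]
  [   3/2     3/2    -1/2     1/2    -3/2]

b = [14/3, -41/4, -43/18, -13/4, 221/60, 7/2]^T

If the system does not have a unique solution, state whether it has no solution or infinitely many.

Row-reduce the augmented matrix:
Swap R1 and R2.
R1 ← R1 / (-3).
R3 ← R3 − 1·R1.
R5 ← R5 + 3/2·R1.
R6 ← R6 − 3/2·R1.
R1 ← R1 − 1/2·R2.
R3 ← R3 + 5/6·R2.
R4 ← R4 − 3/2·R2.
R5 ← R5 + 1/20·R2.
R6 ← R6 − 3/4·R2.
R3 ← R3 / (-37/18).
R1 ← R1 − 5/18·R3.
R2 ← R2 + 4/3·R3.
R4 ← R4 − 13/6·R3.
R5 ← R5 + 13/20·R3.
R6 ← R6 − 13/12·R3.
R4 ← R4 / (82/37).
R1 ← R1 − 211/185·R4.
R2 ← R2 + 258/185·R4.
R3 ← R3 − 84/185·R4.
R5 ← R5 + 1586/2775·R4.
R6 ← R6 − 41/37·R4.
R5 ← R5 / (-13291/4100).
R1 ← R1 + 2517/820·R5.
R2 ← R2 − 303/410·R5.
R3 ← R3 + 507/205·R5.
R4 ← R4 − 249/164·R5.
R6 reduces to 0 = 0, so the extra equation is consistent.
Reading off the reduced rows gives x_1 = 1, x_2 = -1/3, x_3 = -3/2, x_4 = -5/2, x_5 = -2.

x_1 = 1, x_2 = -1/3, x_3 = -3/2, x_4 = -5/2, x_5 = -2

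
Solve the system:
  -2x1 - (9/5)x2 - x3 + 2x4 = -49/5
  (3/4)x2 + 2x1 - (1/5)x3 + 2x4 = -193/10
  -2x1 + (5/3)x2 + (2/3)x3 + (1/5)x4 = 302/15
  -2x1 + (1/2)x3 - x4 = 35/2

x1 = -6, x2 = 6, x3 = -1, x4 = -6

Row-reduce the augmented matrix:
R1 ← R1 / (-2).
R2 ← R2 − 2·R1.
R3 ← R3 + 2·R1.
R4 ← R4 + 2·R1.
R2 ← R2 / (-21/20).
R1 ← R1 − 9/10·R2.
R3 ← R3 − 52/15·R2.
R4 ← R4 − 9/5·R2.
R3 ← R3 / (-241/105).
R1 ← R1 + 37/70·R3.
R2 ← R2 − 8/7·R3.
R4 ← R4 + 39/70·R3.
R4 ← R4 / (2623/2410).
R1 ← R1 + 1433/7230·R4.
R2 ← R2 − 1352/723·R4.
R3 ← R3 + 3593/723·R4.
Reading off the reduced rows gives x1 = -6, x2 = 6, x3 = -1, x4 = -6.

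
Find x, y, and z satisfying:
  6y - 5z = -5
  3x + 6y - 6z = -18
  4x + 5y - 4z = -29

x = -6, y = -5, z = -5

Row-reduce the augmented matrix:
Swap R1 and R2.
R1 ← R1 / (3).
R3 ← R3 − 4·R1.
R2 ← R2 / (6).
R1 ← R1 − 2·R2.
R3 ← R3 + 3·R2.
R3 ← R3 / (3/2).
R1 ← R1 + 1/3·R3.
R2 ← R2 + 5/6·R3.
Reading off the reduced rows gives x = -6, y = -5, z = -5.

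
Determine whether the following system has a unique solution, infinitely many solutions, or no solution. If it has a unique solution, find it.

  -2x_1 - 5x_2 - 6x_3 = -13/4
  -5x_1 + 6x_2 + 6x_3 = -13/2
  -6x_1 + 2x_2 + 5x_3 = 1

Row-reduce the augmented matrix:
R1 ← R1 / (-2).
R2 ← R2 + 5·R1.
R3 ← R3 + 6·R1.
R2 ← R2 / (37/2).
R1 ← R1 − 5/2·R2.
R3 ← R3 − 17·R2.
R3 ← R3 / (137/37).
R1 ← R1 − 6/37·R3.
R2 ← R2 − 42/37·R3.
Reading off the reduced rows gives x_1 = 1, x_2 = -11/4, x_3 = 5/2.

x_1 = 1, x_2 = -11/4, x_3 = 5/2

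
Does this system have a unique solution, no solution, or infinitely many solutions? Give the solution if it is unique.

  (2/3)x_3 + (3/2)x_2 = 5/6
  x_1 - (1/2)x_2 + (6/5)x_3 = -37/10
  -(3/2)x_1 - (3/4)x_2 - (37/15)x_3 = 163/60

Row-reduce:
Swap R1 and R2.
R3 ← R3 + 3/2·R1.
R2 ← R2 / (3/2).
R1 ← R1 + 1/2·R2.
R3 ← R3 + 3/2·R2.
Row 3 reduces to 0 = -2, a contradiction. The system is inconsistent.

no solution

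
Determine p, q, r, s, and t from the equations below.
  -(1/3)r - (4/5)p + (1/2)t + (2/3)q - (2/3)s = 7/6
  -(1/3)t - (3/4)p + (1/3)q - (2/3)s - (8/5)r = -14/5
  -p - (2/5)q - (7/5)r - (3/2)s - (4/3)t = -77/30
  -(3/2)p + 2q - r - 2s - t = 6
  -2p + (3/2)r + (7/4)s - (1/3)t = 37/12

Row-reduce the augmented matrix:
R1 ← R1 / (-4/5).
R2 ← R2 + 3/4·R1.
R3 ← R3 + 1·R1.
R4 ← R4 + 3/2·R1.
R5 ← R5 + 2·R1.
R2 ← R2 / (-7/24).
R1 ← R1 + 5/6·R2.
R3 ← R3 + 37/30·R2.
R4 ← R4 − 3/4·R2.
R5 ← R5 + 5/3·R2.
R3 ← R3 / (2342/525).
R1 ← R1 − 86/21·R3.
R2 ← R2 − 309/70·R3.
R4 ← R4 + 129/35·R3.
R5 ← R5 − 407/42·R3.
R4 ← R4 / (-5913/4684).
R1 ← R1 − 3285/2342·R4.
R2 ← R2 − 5885/9368·R4.
R3 ← R3 + 515/4684·R4.
R5 ← R5 − 44219/9368·R4.
R5 ← R5 / (-251707/23652).
R1 ← R1 + 25/9·R5.
R2 ← R2 + 1645/23652·R5.
R3 ← R3 − 3350/5913·R5.
R4 ← R4 − 13189/5913·R5.
Reading off the reduced rows gives p = 0, q = 3, r = 3, s = -1, t = -1.

p = 0, q = 3, r = 3, s = -1, t = -1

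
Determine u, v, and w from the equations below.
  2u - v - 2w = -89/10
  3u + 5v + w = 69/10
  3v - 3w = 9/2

u = -11/5, v = 5/2, w = 1

Row-reduce the augmented matrix:
R1 ← R1 / (2).
R2 ← R2 − 3·R1.
R2 ← R2 / (13/2).
R1 ← R1 + 1/2·R2.
R3 ← R3 − 3·R2.
R3 ← R3 / (-63/13).
R1 ← R1 + 9/13·R3.
R2 ← R2 − 8/13·R3.
Reading off the reduced rows gives u = -11/5, v = 5/2, w = 1.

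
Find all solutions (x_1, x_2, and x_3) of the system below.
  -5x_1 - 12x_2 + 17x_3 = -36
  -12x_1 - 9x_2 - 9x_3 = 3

infinitely many solutions

Row-reduce:
R1 ← R1 / (-5).
R2 ← R2 + 12·R1.
R2 ← R2 / (99/5).
R1 ← R1 − 12/5·R2.
Rank is 2 with 3 unknowns, leaving x_3 free.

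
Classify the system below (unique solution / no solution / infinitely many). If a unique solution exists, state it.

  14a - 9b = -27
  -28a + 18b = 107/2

no solution

Row-reduce:
R1 ← R1 / (14).
R2 ← R2 + 28·R1.
Row 2 reduces to 0 = -1/2, a contradiction. The system is inconsistent.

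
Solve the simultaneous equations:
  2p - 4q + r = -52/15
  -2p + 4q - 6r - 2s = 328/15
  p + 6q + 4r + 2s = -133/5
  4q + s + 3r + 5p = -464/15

Row-reduce the augmented matrix:
R1 ← R1 / (2).
R2 ← R2 + 2·R1.
R3 ← R3 − 1·R1.
R4 ← R4 − 5·R1.
Swap R2 and R3.
R2 ← R2 / (8).
R1 ← R1 + 2·R2.
R4 ← R4 − 14·R2.
R3 ← R3 / (-5).
R1 ← R1 − 11/8·R3.
R2 ← R2 − 7/16·R3.
R4 ← R4 + 45/8·R3.
R4 ← R4 / (-1/4).
R1 ← R1 + 1/20·R4.
R2 ← R2 − 3/40·R4.
R3 ← R3 − 2/5·R4.
Reading off the reduced rows gives p = -3, q = -4/3, r = -14/5, s = -11/5.

p = -3, q = -4/3, r = -14/5, s = -11/5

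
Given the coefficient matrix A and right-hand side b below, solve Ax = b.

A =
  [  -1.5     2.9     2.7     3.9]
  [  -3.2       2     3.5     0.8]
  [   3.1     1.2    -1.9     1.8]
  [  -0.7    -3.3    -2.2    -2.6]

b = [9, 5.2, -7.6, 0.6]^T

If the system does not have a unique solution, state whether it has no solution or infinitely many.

x_1 = 0, x_2 = -6, x_3 = 4, x_4 = 4

Row-reduce the augmented matrix:
R1 ← R1 / (-3/2).
R2 ← R2 + 16/5·R1.
R3 ← R3 − 31/10·R1.
R4 ← R4 + 7/10·R1.
R2 ← R2 / (-314/75).
R1 ← R1 + 29/15·R2.
R3 ← R3 − 1079/150·R2.
R4 ← R4 + 349/75·R2.
R3 ← R3 / (-255/1256).
R1 ← R1 + 475/628·R3.
R2 ← R2 − 339/628·R3.
R4 ← R4 + 2977/3140·R3.
R4 ← R4 / (46487/2550).
R1 ← R1 − 626/51·R4.
R2 ← R2 + 539/85·R4.
R3 ← R3 − 3844/255·R4.
Reading off the reduced rows gives x_1 = 0, x_2 = -6, x_3 = 4, x_4 = 4.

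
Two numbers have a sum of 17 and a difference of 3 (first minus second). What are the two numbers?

first number: 10, second number: 7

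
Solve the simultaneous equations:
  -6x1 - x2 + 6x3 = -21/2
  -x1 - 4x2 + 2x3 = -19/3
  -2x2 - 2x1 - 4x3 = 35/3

x1 = -1, x2 = 1/2, x3 = -8/3

Row-reduce the augmented matrix:
R1 ← R1 / (-6).
R2 ← R2 + 1·R1.
R3 ← R3 + 2·R1.
R2 ← R2 / (-23/6).
R1 ← R1 − 1/6·R2.
R3 ← R3 + 5/3·R2.
R3 ← R3 / (-148/23).
R1 ← R1 + 22/23·R3.
R2 ← R2 + 6/23·R3.
Reading off the reduced rows gives x1 = -1, x2 = 1/2, x3 = -8/3.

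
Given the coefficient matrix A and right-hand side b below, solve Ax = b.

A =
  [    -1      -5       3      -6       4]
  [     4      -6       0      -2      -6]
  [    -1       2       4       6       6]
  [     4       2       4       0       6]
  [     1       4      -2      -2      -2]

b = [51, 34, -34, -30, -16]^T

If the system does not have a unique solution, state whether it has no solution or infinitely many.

x_1 = -4, x_2 = -5, x_3 = 2, x_4 = -4, x_5 = -2

Row-reduce the augmented matrix:
R1 ← R1 / (-1).
R2 ← R2 − 4·R1.
R3 ← R3 + 1·R1.
R4 ← R4 − 4·R1.
R5 ← R5 − 1·R1.
R2 ← R2 / (-26).
R1 ← R1 − 5·R2.
R3 ← R3 − 7·R2.
R4 ← R4 + 18·R2.
R5 ← R5 + 1·R2.
R3 ← R3 / (55/13).
R1 ← R1 + 9/13·R3.
R2 ← R2 + 6/13·R3.
R4 ← R4 − 100/13·R3.
R5 ← R5 − 7/13·R3.
R4 ← R4 / (-166/11).
R1 ← R1 − 20/11·R4.
R2 ← R2 − 17/11·R4.
R3 ← R3 − 13/11·R4.
R5 ← R5 + 84/11·R4.
R5 ← R5 / (-952/415).
R1 ← R1 + 216/415·R5.
R2 ← R2 − 331/415·R5.
R3 ← R3 − 673/415·R5.
R4 ← R4 + 36/83·R5.
Reading off the reduced rows gives x_1 = -4, x_2 = -5, x_3 = 2, x_4 = -4, x_5 = -2.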